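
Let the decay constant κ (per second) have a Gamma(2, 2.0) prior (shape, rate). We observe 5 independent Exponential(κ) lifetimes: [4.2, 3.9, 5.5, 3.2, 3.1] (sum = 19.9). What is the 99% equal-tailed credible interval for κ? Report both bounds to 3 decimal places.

Posterior: Gamma(2+5, 2.0+19.9) = Gamma(7, 21.9) (shape, rate).
Equal-tailed 99% interval: Gamma(7, 21.9) quantiles at 0.005 and 0.995.
Posterior mean ≈ 0.320, SD ≈ 0.121; a Normal approximation gives roughly [0.008, 0.631].
Exact: lower = 0.093; upper = 0.715.

[0.093, 0.715]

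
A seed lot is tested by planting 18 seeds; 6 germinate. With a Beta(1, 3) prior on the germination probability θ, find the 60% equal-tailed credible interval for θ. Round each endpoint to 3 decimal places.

Posterior: Beta(1+6, 3+12) = Beta(7, 15).
Equal-tailed 60% interval: the 0.2 and 0.8 quantiles of Beta(7, 15).
Posterior mean ≈ 0.318, SD ≈ 0.097; a Normal approximation gives roughly [0.236, 0.400].
Exact: F⁻¹(0.2) = 0.233; F⁻¹(0.8) = 0.400.

[0.233, 0.400]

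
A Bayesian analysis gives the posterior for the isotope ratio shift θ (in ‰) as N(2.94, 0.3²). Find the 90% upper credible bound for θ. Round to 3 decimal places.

Need U with P(θ ≤ U) = 0.90: U = 2.94 + z_{0.1}·0.3.
z = 1.282; U = 2.94 + 1.282 × 0.3 = 3.324.

3.324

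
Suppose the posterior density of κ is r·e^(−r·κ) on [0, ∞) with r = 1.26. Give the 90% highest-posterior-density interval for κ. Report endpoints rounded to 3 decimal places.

The exponential density is strictly decreasing on [0, ∞), so the HPD interval is anchored at 0: [0, q] with P(κ ≤ q) = 0.90.
q = −ln(1 − 0.90) / 1.26 = 2.3026 / 1.26 = 1.827.

[0.000, 1.827]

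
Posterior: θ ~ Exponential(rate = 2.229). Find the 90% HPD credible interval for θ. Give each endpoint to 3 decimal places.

[0.000, 1.033]

The exponential density is strictly decreasing on [0, ∞), so the HPD interval is anchored at 0: [0, q] with P(θ ≤ q) = 0.90.
q = −ln(1 − 0.90) / 2.229 = 2.3026 / 2.229 = 1.033.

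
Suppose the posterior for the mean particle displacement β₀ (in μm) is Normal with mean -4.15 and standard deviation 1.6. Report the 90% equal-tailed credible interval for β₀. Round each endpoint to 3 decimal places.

The posterior is symmetric, so the 90% equal-tailed interval is β₀ = -4.15 ± z·1.6 with z = 1.645.
Half-width: 1.645 × 1.6 = 2.632.
-4.15 − 2.632 = -6.782; -4.15 + 2.632 = -1.518.

[-6.782, -1.518]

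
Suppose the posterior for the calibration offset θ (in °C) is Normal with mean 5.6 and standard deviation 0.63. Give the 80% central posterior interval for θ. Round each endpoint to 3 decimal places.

The posterior is symmetric, so the 80% equal-tailed interval is θ = 5.6 ± z·0.63 with z = 1.282.
Half-width: 1.282 × 0.63 = 0.807.
5.6 − 0.807 = 4.793; 5.6 + 0.807 = 6.407.

[4.793, 6.407]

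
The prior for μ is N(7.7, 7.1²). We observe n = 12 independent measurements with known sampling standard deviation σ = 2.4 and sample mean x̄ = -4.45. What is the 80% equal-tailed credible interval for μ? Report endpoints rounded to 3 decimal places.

Posterior precision = 1/7.1² + 12/2.4² = 0.0198 + 2.0833 = 2.1032, so posterior SD = 0.6895.
Posterior mean = (7.7/7.1² + 12·-4.45/2.4²) / 2.1032 = -4.3354.
Interval: -4.3354 ± 1.282 × 0.6895 → [-5.219, -3.452].

[-5.219, -3.452]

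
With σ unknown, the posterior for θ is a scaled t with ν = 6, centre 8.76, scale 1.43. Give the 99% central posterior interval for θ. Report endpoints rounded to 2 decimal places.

The t_6 distribution is symmetric; the 99% interval is 8.76 ± t·1.43 with t_{0.995,6} = 3.707.
Half-width: 3.707 × 1.43 = 5.30.
8.76 − 5.30 = 3.46; 8.76 + 5.30 = 14.06.

[3.46, 14.06]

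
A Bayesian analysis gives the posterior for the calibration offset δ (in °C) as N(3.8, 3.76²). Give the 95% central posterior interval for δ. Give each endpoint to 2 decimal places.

The posterior is symmetric, so the 95% equal-tailed interval is δ = 3.8 ± z·3.76 with z = 1.960.
Half-width: 1.960 × 3.76 = 7.37.
3.8 − 7.37 = -3.57; 3.8 + 7.37 = 11.17.

[-3.57, 11.17]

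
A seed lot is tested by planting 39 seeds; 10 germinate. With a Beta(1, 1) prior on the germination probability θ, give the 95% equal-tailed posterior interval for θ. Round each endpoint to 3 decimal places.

[0.146, 0.412]

Posterior: Beta(1+10, 1+29) = Beta(11, 30).
Equal-tailed 95% interval: the 0.025 and 0.975 quantiles of Beta(11, 30).
Posterior mean ≈ 0.268, SD ≈ 0.068; a Normal approximation gives roughly [0.134, 0.402].
Exact: F⁻¹(0.025) = 0.146; F⁻¹(0.975) = 0.412.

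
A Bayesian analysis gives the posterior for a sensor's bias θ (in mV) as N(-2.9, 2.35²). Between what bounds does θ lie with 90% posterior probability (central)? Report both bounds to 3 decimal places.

[-6.765, 0.965]

The posterior is symmetric, so the 90% equal-tailed interval is θ = -2.9 ± z·2.35 with z = 1.645.
Half-width: 1.645 × 2.35 = 3.865.
-2.9 − 3.865 = -6.765; -2.9 + 3.865 = 0.965.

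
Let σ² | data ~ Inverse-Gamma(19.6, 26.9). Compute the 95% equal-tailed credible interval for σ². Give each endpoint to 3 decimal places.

Inverse-Gamma(19.6, 26.9) quantiles: F⁻¹(0.025) and F⁻¹(0.975).
Equivalently, 1/σ² ~ Gamma(19.6, rate = 26.9); invert its 0.975 and 0.025 quantiles.
Posterior mean ≈ 1.446, SD ≈ 0.345; a Normal approximation gives roughly [0.771, 2.122].
Exact: lower = 0.922; upper = 2.260.

[0.922, 2.260]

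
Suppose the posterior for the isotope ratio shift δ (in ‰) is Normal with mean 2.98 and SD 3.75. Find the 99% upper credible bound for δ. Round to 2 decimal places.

11.70

Need U with P(δ ≤ U) = 0.99: U = 2.98 + z_{0.01}·3.75.
z = 2.326; U = 2.98 + 2.326 × 3.75 = 11.70.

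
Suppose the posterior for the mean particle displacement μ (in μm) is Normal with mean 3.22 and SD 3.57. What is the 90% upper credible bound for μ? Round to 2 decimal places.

7.80

Need U with P(μ ≤ U) = 0.90: U = 3.22 + z_{0.1}·3.57.
z = 1.282; U = 3.22 + 1.282 × 3.57 = 7.80.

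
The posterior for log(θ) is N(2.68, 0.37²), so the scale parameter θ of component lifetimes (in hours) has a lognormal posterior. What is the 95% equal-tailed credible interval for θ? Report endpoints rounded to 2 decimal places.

On the log scale the 95% interval is 2.68 ± 1.960 × 0.37 = [1.9548, 3.4052].
Exponentiate: [e^1.9548, e^3.4052] = [7.06, 30.12].

[7.06, 30.12]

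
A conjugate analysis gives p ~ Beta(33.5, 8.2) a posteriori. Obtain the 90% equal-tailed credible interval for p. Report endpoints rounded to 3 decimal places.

[0.695, 0.895]

Posterior: Beta(33.5, 8.2).
Equal-tailed 90% interval: the 0.05 and 0.95 quantiles of Beta(33.5, 8.2).
Posterior mean ≈ 0.803, SD ≈ 0.061; a Normal approximation gives roughly [0.703, 0.903].
Exact: F⁻¹(0.05) = 0.695; F⁻¹(0.95) = 0.895.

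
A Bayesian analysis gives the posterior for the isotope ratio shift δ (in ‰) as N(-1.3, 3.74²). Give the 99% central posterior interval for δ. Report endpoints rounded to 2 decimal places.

The posterior is symmetric, so the 99% equal-tailed interval is δ = -1.3 ± z·3.74 with z = 2.576.
Half-width: 2.576 × 3.74 = 9.63.
-1.3 − 9.63 = -10.93; -1.3 + 9.63 = 8.33.

[-10.93, 8.33]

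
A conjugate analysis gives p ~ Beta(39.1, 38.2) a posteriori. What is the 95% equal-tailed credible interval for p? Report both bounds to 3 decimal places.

Posterior: Beta(39.1, 38.2).
Equal-tailed 95% interval: the 0.025 and 0.975 quantiles of Beta(39.1, 38.2).
Posterior mean ≈ 0.506, SD ≈ 0.057; a Normal approximation gives roughly [0.395, 0.617].
Exact: F⁻¹(0.025) = 0.395; F⁻¹(0.975) = 0.616.

[0.395, 0.616]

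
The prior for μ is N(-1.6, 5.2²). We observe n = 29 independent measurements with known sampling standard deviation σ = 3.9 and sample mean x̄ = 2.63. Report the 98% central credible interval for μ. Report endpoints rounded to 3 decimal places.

[0.881, 4.218]

Posterior precision = 1/5.2² + 29/3.9² = 0.0370 + 1.9066 = 1.9436, so posterior SD = 0.7173.
Posterior mean = (-1.6/5.2² + 29·2.63/3.9²) / 1.9436 = 2.5495.
Interval: 2.5495 ± 2.326 × 0.7173 → [0.881, 4.218].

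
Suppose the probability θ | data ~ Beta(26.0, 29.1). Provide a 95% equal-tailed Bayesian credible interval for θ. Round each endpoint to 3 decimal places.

Posterior: Beta(26.0, 29.1).
Equal-tailed 95% interval: the 0.025 and 0.975 quantiles of Beta(26.0, 29.1).
Posterior mean ≈ 0.472, SD ≈ 0.067; a Normal approximation gives roughly [0.341, 0.603].
Exact: F⁻¹(0.025) = 0.343; F⁻¹(0.975) = 0.603.

[0.343, 0.603]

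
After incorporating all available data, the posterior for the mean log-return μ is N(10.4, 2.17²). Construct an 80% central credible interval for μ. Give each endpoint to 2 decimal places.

The posterior is symmetric, so the 80% equal-tailed interval is μ = 10.4 ± z·2.17 with z = 1.282.
Half-width: 1.282 × 2.17 = 2.78.
10.4 − 2.78 = 7.62; 10.4 + 2.78 = 13.18.

[7.62, 13.18]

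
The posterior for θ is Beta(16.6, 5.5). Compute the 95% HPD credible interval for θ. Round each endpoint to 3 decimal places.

[0.574, 0.916]

The posterior is unimodal and skewed, so the HPD interval has equal density at both endpoints and is the shortest 95% interval.
Solving f(0.574) = f(0.916) with F(0.916) − F(0.574) = 0.95 gives [0.574, 0.916].
For comparison, the equal-tailed interval is [0.556, 0.903]; the HPD is narrower and shifted toward the mode.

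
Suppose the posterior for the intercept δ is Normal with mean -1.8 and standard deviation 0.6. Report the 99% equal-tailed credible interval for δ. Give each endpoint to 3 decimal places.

[-3.345, -0.255]

The posterior is symmetric, so the 99% equal-tailed interval is δ = -1.8 ± z·0.6 with z = 2.576.
Half-width: 2.576 × 0.6 = 1.545.
-1.8 − 1.545 = -3.345; -1.8 + 1.545 = -0.255.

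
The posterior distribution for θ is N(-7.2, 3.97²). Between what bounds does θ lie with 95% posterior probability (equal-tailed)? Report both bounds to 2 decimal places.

[-14.98, 0.58]

The posterior is symmetric, so the 95% equal-tailed interval is θ = -7.2 ± z·3.97 with z = 1.960.
Half-width: 1.960 × 3.97 = 7.78.
-7.2 − 7.78 = -14.98; -7.2 + 7.78 = 0.58.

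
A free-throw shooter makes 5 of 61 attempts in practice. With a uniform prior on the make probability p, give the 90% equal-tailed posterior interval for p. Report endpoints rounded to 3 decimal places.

[0.043, 0.162]

Posterior: Beta(1+5, 1+56) = Beta(6, 57).
Equal-tailed 90% interval: the 0.05 and 0.95 quantiles of Beta(6, 57).
Posterior mean ≈ 0.095, SD ≈ 0.037; a Normal approximation gives roughly [0.035, 0.156].
Exact: F⁻¹(0.05) = 0.043; F⁻¹(0.95) = 0.162.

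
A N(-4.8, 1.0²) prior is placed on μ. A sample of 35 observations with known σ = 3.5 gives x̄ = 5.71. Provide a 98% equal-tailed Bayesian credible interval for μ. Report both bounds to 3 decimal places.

[1.801, 4.170]

Posterior precision = 1/1.0² + 35/3.5² = 1.0000 + 2.8571 = 3.8571, so posterior SD = 0.5092.
Posterior mean = (-4.8/1.0² + 35·5.71/3.5²) / 3.8571 = 2.9852.
Interval: 2.9852 ± 2.326 × 0.5092 → [1.801, 4.170].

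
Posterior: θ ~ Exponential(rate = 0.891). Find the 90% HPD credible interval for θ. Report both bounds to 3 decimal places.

The exponential density is strictly decreasing on [0, ∞), so the HPD interval is anchored at 0: [0, q] with P(θ ≤ q) = 0.90.
q = −ln(1 − 0.90) / 0.891 = 2.3026 / 0.891 = 2.584.

[0.000, 2.584]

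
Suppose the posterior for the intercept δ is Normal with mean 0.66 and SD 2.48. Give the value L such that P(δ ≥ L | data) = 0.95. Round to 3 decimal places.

-3.419

Need L with P(δ ≥ L) = 0.95: L = 0.66 − z_{0.05}·2.48.
z = 1.645; L = 0.66 − 1.645 × 2.48 = -3.419.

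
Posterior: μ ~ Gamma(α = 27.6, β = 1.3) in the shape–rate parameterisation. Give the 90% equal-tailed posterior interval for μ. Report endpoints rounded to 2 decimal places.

[15.05, 28.29]

Posterior: Gamma(shape 27.6, rate 1.3).
Equal-tailed 90% interval: Gamma(27.6, 1.3) quantiles at 0.05 and 0.95.
Posterior mean ≈ 21.23, SD ≈ 4.04; a Normal approximation gives roughly [14.58, 27.88].
Exact: lower = 15.05; upper = 28.29.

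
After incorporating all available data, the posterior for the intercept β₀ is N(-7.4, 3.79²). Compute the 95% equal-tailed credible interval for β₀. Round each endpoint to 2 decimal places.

[-14.83, 0.03]

The posterior is symmetric, so the 95% equal-tailed interval is β₀ = -7.4 ± z·3.79 with z = 1.960.
Half-width: 1.960 × 3.79 = 7.43.
-7.4 − 7.43 = -14.83; -7.4 + 7.43 = 0.03.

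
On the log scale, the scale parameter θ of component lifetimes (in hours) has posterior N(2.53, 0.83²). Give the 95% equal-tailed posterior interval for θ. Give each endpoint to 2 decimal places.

[2.47, 63.86]

On the log scale the 95% interval is 2.53 ± 1.960 × 0.83 = [0.9032, 4.1568].
Exponentiate: [e^0.9032, e^4.1568] = [2.47, 63.86].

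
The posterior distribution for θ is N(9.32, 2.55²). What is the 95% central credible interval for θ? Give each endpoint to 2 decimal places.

The posterior is symmetric, so the 95% equal-tailed interval is θ = 9.32 ± z·2.55 with z = 1.960.
Half-width: 1.960 × 2.55 = 5.00.
9.32 − 5.00 = 4.32; 9.32 + 5.00 = 14.32.

[4.32, 14.32]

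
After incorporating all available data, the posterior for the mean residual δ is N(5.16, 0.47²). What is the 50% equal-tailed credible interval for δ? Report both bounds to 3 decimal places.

The posterior is symmetric, so the 50% equal-tailed interval is δ = 5.16 ± z·0.47 with z = 0.674.
Half-width: 0.674 × 0.47 = 0.317.
5.16 − 0.317 = 4.843; 5.16 + 0.317 = 5.477.

[4.843, 5.477]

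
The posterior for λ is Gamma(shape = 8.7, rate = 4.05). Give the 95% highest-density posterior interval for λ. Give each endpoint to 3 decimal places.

[0.846, 3.599]

The posterior is unimodal and skewed, so the HPD interval has equal density at both endpoints and is the shortest 95% interval.
Solving f(0.846) = f(3.599) with F(3.599) − F(0.846) = 0.95 gives [0.846, 3.599].
For comparison, the equal-tailed interval is [0.967, 3.793]; the HPD is narrower and shifted toward the mode.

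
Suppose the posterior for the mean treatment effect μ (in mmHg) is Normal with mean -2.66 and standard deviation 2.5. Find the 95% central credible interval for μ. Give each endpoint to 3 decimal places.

[-7.560, 2.240]

The posterior is symmetric, so the 95% equal-tailed interval is μ = -2.66 ± z·2.5 with z = 1.960.
Half-width: 1.960 × 2.5 = 4.900.
-2.66 − 4.900 = -7.560; -2.66 + 4.900 = 2.240.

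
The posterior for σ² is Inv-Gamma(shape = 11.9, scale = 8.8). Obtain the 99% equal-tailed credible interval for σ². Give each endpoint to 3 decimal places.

Inverse-Gamma(11.9, 8.8) quantiles: F⁻¹(0.005) and F⁻¹(0.995).
Equivalently, 1/σ² ~ Gamma(11.9, rate = 8.8); invert its 0.995 and 0.005 quantiles.
Posterior mean ≈ 0.807, SD ≈ 0.257; a Normal approximation gives roughly [0.146, 1.468].
Exact: lower = 0.389; upper = 1.803.

[0.389, 1.803]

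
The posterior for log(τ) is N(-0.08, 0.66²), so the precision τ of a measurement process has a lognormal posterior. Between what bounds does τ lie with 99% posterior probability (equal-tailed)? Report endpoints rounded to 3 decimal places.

On the log scale the 99% interval is -0.08 ± 2.576 × 0.66 = [-1.7800, 1.6200].
Exponentiate: [e^-1.7800, e^1.6200] = [0.169, 5.053].

[0.169, 5.053]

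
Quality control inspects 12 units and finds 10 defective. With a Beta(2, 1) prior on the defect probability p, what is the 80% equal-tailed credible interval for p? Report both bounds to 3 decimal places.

[0.663, 0.919]

Posterior: Beta(2+10, 1+2) = Beta(12, 3).
Equal-tailed 80% interval: the 0.1 and 0.9 quantiles of Beta(12, 3).
Posterior mean ≈ 0.800, SD ≈ 0.100; a Normal approximation gives roughly [0.672, 0.928].
Exact: F⁻¹(0.1) = 0.663; F⁻¹(0.9) = 0.919.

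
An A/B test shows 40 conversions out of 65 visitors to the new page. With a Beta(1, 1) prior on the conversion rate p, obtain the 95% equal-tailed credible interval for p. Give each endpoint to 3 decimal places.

Posterior: Beta(1+40, 1+25) = Beta(41, 26).
Equal-tailed 95% interval: the 0.025 and 0.975 quantiles of Beta(41, 26).
Posterior mean ≈ 0.612, SD ≈ 0.059; a Normal approximation gives roughly [0.496, 0.728].
Exact: F⁻¹(0.025) = 0.493; F⁻¹(0.975) = 0.724.

[0.493, 0.724]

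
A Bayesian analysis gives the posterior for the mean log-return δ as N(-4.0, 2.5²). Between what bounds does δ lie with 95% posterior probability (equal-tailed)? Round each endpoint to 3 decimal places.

[-8.900, 0.900]

The posterior is symmetric, so the 95% equal-tailed interval is δ = -4.0 ± z·2.5 with z = 1.960.
Half-width: 1.960 × 2.5 = 4.900.
-4.0 − 4.900 = -8.900; -4.0 + 4.900 = 0.900.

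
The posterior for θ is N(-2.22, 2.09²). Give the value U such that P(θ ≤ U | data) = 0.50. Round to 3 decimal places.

Need U with P(θ ≤ U) = 0.50: U = -2.22 + z_{0.5}·2.09.
z = 0.000; U = -2.22 + 0.000 × 2.09 = -2.220.

-2.220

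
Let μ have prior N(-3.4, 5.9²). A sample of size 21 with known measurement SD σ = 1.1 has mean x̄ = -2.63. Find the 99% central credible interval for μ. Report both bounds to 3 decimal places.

Posterior precision = 1/5.9² + 21/1.1² = 0.0287 + 17.3554 = 17.3841, so posterior SD = 0.2398.
Posterior mean = (-3.4/5.9² + 21·-2.63/1.1²) / 17.3841 = -2.6313.
Interval: -2.6313 ± 2.576 × 0.2398 → [-3.249, -2.013].

[-3.249, -2.013]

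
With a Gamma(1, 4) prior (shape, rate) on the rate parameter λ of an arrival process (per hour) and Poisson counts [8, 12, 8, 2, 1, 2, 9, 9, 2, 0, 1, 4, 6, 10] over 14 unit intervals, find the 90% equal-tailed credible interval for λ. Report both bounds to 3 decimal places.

Posterior: Gamma(1+74, 4+14) = Gamma(75, 18) (shape, rate).
Equal-tailed 90% interval: Gamma(75, 18) quantiles at 0.05 and 0.95.
Posterior mean ≈ 4.167, SD ≈ 0.481; a Normal approximation gives roughly [3.375, 4.958].
Exact: lower = 3.408; upper = 4.988.

[3.408, 4.988]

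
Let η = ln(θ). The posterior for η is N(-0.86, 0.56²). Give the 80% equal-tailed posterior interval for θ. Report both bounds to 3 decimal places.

On the log scale the 80% interval is -0.86 ± 1.282 × 0.56 = [-1.5777, -0.1423].
Exponentiate: [e^-1.5777, e^-0.1423] = [0.206, 0.867].

[0.206, 0.867]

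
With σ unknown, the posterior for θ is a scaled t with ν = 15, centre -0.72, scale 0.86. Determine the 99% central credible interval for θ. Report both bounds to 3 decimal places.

[-3.254, 1.814]

The t_15 distribution is symmetric; the 99% interval is -0.72 ± t·0.86 with t_{0.995,15} = 2.947.
Half-width: 2.947 × 0.86 = 2.534.
-0.72 − 2.534 = -3.254; -0.72 + 2.534 = 1.814.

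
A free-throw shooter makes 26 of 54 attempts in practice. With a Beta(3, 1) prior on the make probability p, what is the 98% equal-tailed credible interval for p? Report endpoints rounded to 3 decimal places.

Posterior: Beta(3+26, 1+28) = Beta(29, 29).
Equal-tailed 98% interval: the 0.01 and 0.99 quantiles of Beta(29, 29).
Posterior mean ≈ 0.500, SD ≈ 0.065; a Normal approximation gives roughly [0.349, 0.651].
Exact: F⁻¹(0.01) = 0.350; F⁻¹(0.99) = 0.650.

[0.350, 0.650]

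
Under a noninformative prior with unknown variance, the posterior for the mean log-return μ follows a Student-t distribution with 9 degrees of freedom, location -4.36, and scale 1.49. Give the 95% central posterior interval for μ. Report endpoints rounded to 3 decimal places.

[-7.731, -0.989]

The t_9 distribution is symmetric; the 95% interval is -4.36 ± t·1.49 with t_{0.975,9} = 2.262.
Half-width: 2.262 × 1.49 = 3.371.
-4.36 − 3.371 = -7.731; -4.36 + 3.371 = -0.989.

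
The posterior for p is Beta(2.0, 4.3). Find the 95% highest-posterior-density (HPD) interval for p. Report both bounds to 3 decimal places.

The posterior is unimodal and skewed, so the HPD interval has equal density at both endpoints and is the shortest 95% interval.
Solving f(0.023) = f(0.644) with F(0.644) − F(0.023) = 0.95 gives [0.023, 0.644].
For comparison, the equal-tailed interval is [0.049, 0.692]; the HPD is narrower and shifted toward the mode.

[0.023, 0.644]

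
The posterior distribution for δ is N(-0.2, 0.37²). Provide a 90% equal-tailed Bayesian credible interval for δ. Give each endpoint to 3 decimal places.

The posterior is symmetric, so the 90% equal-tailed interval is δ = -0.2 ± z·0.37 with z = 1.645.
Half-width: 1.645 × 0.37 = 0.609.
-0.2 − 0.609 = -0.809; -0.2 + 0.609 = 0.409.

[-0.809, 0.409]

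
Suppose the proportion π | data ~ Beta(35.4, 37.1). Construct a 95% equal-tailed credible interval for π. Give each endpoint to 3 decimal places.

Posterior: Beta(35.4, 37.1).
Equal-tailed 95% interval: the 0.025 and 0.975 quantiles of Beta(35.4, 37.1).
Posterior mean ≈ 0.488, SD ≈ 0.058; a Normal approximation gives roughly [0.374, 0.603].
Exact: F⁻¹(0.025) = 0.375; F⁻¹(0.975) = 0.603.

[0.375, 0.603]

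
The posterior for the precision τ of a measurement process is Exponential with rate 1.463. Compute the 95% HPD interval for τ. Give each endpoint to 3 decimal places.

The exponential density is strictly decreasing on [0, ∞), so the HPD interval is anchored at 0: [0, q] with P(τ ≤ q) = 0.95.
q = −ln(1 − 0.95) / 1.463 = 2.9957 / 1.463 = 2.048.

[0.000, 2.048]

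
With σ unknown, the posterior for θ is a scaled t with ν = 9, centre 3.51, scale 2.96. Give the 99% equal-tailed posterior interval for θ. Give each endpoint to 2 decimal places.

The t_9 distribution is symmetric; the 99% interval is 3.51 ± t·2.96 with t_{0.995,9} = 3.250.
Half-width: 3.250 × 2.96 = 9.62.
3.51 − 9.62 = -6.11; 3.51 + 9.62 = 13.13.

[-6.11, 13.13]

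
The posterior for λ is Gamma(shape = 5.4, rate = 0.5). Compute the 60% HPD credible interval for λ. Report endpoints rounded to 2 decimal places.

[5.67, 12.90]

The posterior is unimodal and skewed, so the HPD interval has equal density at both endpoints and is the shortest 60% interval.
Solving f(5.67) = f(12.90) with F(12.90) − F(5.67) = 0.60 gives [5.67, 12.90].
For comparison, the equal-tailed interval is [6.83, 14.39]; the HPD is narrower and shifted toward the mode.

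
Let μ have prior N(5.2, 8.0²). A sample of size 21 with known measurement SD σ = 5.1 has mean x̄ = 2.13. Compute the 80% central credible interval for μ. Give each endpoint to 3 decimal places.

[0.776, 3.601]

Posterior precision = 1/8.0² + 21/5.1² = 0.0156 + 0.8074 = 0.8230, so posterior SD = 1.1023.
Posterior mean = (5.2/8.0² + 21·2.13/5.1²) / 0.8230 = 2.1883.
Interval: 2.1883 ± 1.282 × 1.1023 → [0.776, 3.601].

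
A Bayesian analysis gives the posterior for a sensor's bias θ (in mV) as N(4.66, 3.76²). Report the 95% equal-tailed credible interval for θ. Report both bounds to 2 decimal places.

The posterior is symmetric, so the 95% equal-tailed interval is θ = 4.66 ± z·3.76 with z = 1.960.
Half-width: 1.960 × 3.76 = 7.37.
4.66 − 7.37 = -2.71; 4.66 + 7.37 = 12.03.

[-2.71, 12.03]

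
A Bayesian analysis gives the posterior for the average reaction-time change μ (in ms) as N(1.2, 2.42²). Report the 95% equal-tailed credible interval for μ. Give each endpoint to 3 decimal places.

The posterior is symmetric, so the 95% equal-tailed interval is μ = 1.2 ± z·2.42 with z = 1.960.
Half-width: 1.960 × 2.42 = 4.743.
1.2 − 4.743 = -3.543; 1.2 + 4.743 = 5.943.

[-3.543, 5.943]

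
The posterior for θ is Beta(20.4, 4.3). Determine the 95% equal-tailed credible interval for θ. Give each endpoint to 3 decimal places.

[0.657, 0.945]

Posterior: Beta(20.4, 4.3).
Equal-tailed 95% interval: the 0.025 and 0.975 quantiles of Beta(20.4, 4.3).
Posterior mean ≈ 0.826, SD ≈ 0.075; a Normal approximation gives roughly [0.679, 0.973].
Exact: F⁻¹(0.025) = 0.657; F⁻¹(0.975) = 0.945.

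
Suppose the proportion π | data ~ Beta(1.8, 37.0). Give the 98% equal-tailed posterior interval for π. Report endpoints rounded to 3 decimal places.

Posterior: Beta(1.8, 37.0).
Equal-tailed 98% interval: the 0.01 and 0.99 quantiles of Beta(1.8, 37.0).
Posterior mean ≈ 0.046, SD ≈ 0.033; a Normal approximation gives roughly [-0.031, 0.124].
Exact: F⁻¹(0.01) = 0.003; F⁻¹(0.99) = 0.154.

[0.003, 0.154]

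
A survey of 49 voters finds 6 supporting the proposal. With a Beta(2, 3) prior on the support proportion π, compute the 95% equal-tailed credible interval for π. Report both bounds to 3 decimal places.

[0.067, 0.253]

Posterior: Beta(2+6, 3+43) = Beta(8, 46).
Equal-tailed 95% interval: the 0.025 and 0.975 quantiles of Beta(8, 46).
Posterior mean ≈ 0.148, SD ≈ 0.048; a Normal approximation gives roughly [0.054, 0.242].
Exact: F⁻¹(0.025) = 0.067; F⁻¹(0.975) = 0.253.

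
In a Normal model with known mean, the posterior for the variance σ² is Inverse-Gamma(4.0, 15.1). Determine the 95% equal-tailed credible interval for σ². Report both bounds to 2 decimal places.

Inverse-Gamma(4.0, 15.1) quantiles: F⁻¹(0.025) and F⁻¹(0.975).
Equivalently, 1/σ² ~ Gamma(4.0, rate = 15.1); invert its 0.975 and 0.025 quantiles.
Posterior mean ≈ 5.03, SD ≈ 3.56; a Normal approximation gives roughly [-1.94, 12.01].
Exact: lower = 1.72; upper = 13.85.

[1.72, 13.85]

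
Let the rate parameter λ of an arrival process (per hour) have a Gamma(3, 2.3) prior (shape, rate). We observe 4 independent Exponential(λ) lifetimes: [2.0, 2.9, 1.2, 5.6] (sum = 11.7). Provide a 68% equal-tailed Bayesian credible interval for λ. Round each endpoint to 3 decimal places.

[0.316, 0.683]

Posterior: Gamma(3+4, 2.3+11.7) = Gamma(7, 14.0) (shape, rate).
Equal-tailed 68% interval: Gamma(7, 14.0) quantiles at 0.16 and 0.84.
Posterior mean ≈ 0.500, SD ≈ 0.189; a Normal approximation gives roughly [0.312, 0.688].
Exact: lower = 0.316; upper = 0.683.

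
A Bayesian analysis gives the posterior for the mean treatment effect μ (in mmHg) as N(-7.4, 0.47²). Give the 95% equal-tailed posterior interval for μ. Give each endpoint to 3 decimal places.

[-8.321, -6.479]

The posterior is symmetric, so the 95% equal-tailed interval is μ = -7.4 ± z·0.47 with z = 1.960.
Half-width: 1.960 × 0.47 = 0.921.
-7.4 − 0.921 = -8.321; -7.4 + 0.921 = -6.479.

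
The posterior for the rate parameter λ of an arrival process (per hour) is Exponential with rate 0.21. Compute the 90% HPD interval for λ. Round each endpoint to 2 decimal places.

[0.00, 10.96]

The exponential density is strictly decreasing on [0, ∞), so the HPD interval is anchored at 0: [0, q] with P(λ ≤ q) = 0.90.
q = −ln(1 − 0.90) / 0.21 = 2.3026 / 0.21 = 10.96.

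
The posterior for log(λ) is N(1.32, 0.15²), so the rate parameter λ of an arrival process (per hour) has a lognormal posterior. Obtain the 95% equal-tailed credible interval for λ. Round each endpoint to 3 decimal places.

On the log scale the 95% interval is 1.32 ± 1.960 × 0.15 = [1.0260, 1.6140].
Exponentiate: [e^1.0260, e^1.6140] = [2.790, 5.023].

[2.790, 5.023]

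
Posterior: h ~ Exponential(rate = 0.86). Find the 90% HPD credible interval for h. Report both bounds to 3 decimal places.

The exponential density is strictly decreasing on [0, ∞), so the HPD interval is anchored at 0: [0, q] with P(h ≤ q) = 0.90.
q = −ln(1 − 0.90) / 0.86 = 2.3026 / 0.86 = 2.677.

[0.000, 2.677]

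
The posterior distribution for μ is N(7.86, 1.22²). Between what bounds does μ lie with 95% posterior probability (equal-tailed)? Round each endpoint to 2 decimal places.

The posterior is symmetric, so the 95% equal-tailed interval is μ = 7.86 ± z·1.22 with z = 1.960.
Half-width: 1.960 × 1.22 = 2.39.
7.86 − 2.39 = 5.47; 7.86 + 2.39 = 10.25.

[5.47, 10.25]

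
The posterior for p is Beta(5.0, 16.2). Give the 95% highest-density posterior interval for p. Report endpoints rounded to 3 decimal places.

The posterior is unimodal and skewed, so the HPD interval has equal density at both endpoints and is the shortest 95% interval.
Solving f(0.073) = f(0.413) with F(0.413) − F(0.073) = 0.95 gives [0.073, 0.413].
For comparison, the equal-tailed interval is [0.086, 0.433]; the HPD is narrower and shifted toward the mode.

[0.073, 0.413]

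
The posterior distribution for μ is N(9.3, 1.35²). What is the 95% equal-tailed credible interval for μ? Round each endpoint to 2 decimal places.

The posterior is symmetric, so the 95% equal-tailed interval is μ = 9.3 ± z·1.35 with z = 1.960.
Half-width: 1.960 × 1.35 = 2.65.
9.3 − 2.65 = 6.65; 9.3 + 2.65 = 11.95.

[6.65, 11.95]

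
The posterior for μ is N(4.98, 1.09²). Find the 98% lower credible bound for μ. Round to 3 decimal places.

2.741

Need L with P(μ ≥ L) = 0.98: L = 4.98 − z_{0.02}·1.09.
z = 2.054; L = 4.98 − 2.054 × 1.09 = 2.741.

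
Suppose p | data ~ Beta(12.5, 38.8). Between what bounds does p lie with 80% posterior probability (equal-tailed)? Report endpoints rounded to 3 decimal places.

[0.170, 0.322]

Posterior: Beta(12.5, 38.8).
Equal-tailed 80% interval: the 0.1 and 0.9 quantiles of Beta(12.5, 38.8).
Posterior mean ≈ 0.244, SD ≈ 0.059; a Normal approximation gives roughly [0.168, 0.320].
Exact: F⁻¹(0.1) = 0.170; F⁻¹(0.9) = 0.322.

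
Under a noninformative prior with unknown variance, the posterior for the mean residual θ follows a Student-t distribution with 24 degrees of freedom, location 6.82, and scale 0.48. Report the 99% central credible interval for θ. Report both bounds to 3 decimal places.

The t_24 distribution is symmetric; the 99% interval is 6.82 ± t·0.48 with t_{0.995,24} = 2.797.
Half-width: 2.797 × 0.48 = 1.343.
6.82 − 1.343 = 5.477; 6.82 + 1.343 = 8.163.

[5.477, 8.163]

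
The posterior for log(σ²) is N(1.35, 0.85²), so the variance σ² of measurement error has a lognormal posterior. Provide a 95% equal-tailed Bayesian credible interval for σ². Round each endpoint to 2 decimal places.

[0.73, 20.41]

On the log scale the 95% interval is 1.35 ± 1.960 × 0.85 = [-0.3160, 3.0160].
Exponentiate: [e^-0.3160, e^3.0160] = [0.73, 20.41].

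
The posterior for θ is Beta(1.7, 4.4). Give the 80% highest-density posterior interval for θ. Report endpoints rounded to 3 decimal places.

The posterior is unimodal and skewed, so the HPD interval has equal density at both endpoints and is the shortest 80% interval.
Solving f(0.030) = f(0.441) with F(0.441) − F(0.030) = 0.80 gives [0.030, 0.441].
For comparison, the equal-tailed interval is [0.078, 0.518]; the HPD is narrower and shifted toward the mode.

[0.030, 0.441]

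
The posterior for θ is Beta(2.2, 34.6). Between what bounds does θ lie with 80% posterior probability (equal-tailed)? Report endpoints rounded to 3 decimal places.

[0.018, 0.112]

Posterior: Beta(2.2, 34.6).
Equal-tailed 80% interval: the 0.1 and 0.9 quantiles of Beta(2.2, 34.6).
Posterior mean ≈ 0.060, SD ≈ 0.039; a Normal approximation gives roughly [0.010, 0.109].
Exact: F⁻¹(0.1) = 0.018; F⁻¹(0.9) = 0.112.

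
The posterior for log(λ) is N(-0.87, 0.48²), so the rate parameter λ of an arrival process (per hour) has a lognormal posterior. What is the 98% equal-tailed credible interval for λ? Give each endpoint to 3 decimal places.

On the log scale the 98% interval is -0.87 ± 2.326 × 0.48 = [-1.9866, 0.2466].
Exponentiate: [e^-1.9866, e^0.2466] = [0.137, 1.280].

[0.137, 1.280]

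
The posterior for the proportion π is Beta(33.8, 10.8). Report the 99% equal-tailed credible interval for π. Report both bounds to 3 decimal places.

Posterior: Beta(33.8, 10.8).
Equal-tailed 99% interval: the 0.005 and 0.995 quantiles of Beta(33.8, 10.8).
Posterior mean ≈ 0.758, SD ≈ 0.063; a Normal approximation gives roughly [0.594, 0.921].
Exact: F⁻¹(0.005) = 0.577; F⁻¹(0.995) = 0.897.

[0.577, 0.897]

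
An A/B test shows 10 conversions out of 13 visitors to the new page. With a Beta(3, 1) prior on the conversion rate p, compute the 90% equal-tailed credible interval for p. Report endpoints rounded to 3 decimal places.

[0.583, 0.910]

Posterior: Beta(3+10, 1+3) = Beta(13, 4).
Equal-tailed 90% interval: the 0.05 and 0.95 quantiles of Beta(13, 4).
Posterior mean ≈ 0.765, SD ≈ 0.100; a Normal approximation gives roughly [0.600, 0.929].
Exact: F⁻¹(0.05) = 0.583; F⁻¹(0.95) = 0.910.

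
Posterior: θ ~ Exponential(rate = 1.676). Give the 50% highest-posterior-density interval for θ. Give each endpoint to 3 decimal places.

The exponential density is strictly decreasing on [0, ∞), so the HPD interval is anchored at 0: [0, q] with P(θ ≤ q) = 0.50.
q = −ln(1 − 0.50) / 1.676 = 0.6931 / 1.676 = 0.414.

[0.000, 0.414]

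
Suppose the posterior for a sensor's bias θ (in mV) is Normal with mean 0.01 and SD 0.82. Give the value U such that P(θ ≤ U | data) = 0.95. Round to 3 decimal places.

Need U with P(θ ≤ U) = 0.95: U = 0.01 + z_{0.05}·0.82.
z = 1.645; U = 0.01 + 1.645 × 0.82 = 1.359.

1.359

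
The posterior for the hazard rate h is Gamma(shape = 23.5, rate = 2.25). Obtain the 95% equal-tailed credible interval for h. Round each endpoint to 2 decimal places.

Posterior: Gamma(shape 23.5, rate 2.25).
Equal-tailed 95% interval: Gamma(23.5, 2.25) quantiles at 0.025 and 0.975.
Posterior mean ≈ 10.44, SD ≈ 2.15; a Normal approximation gives roughly [6.22, 14.67].
Exact: lower = 6.66; upper = 15.07.

[6.66, 15.07]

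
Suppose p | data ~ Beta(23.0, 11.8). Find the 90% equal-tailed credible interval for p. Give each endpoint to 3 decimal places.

Posterior: Beta(23.0, 11.8).
Equal-tailed 90% interval: the 0.05 and 0.95 quantiles of Beta(23.0, 11.8).
Posterior mean ≈ 0.661, SD ≈ 0.079; a Normal approximation gives roughly [0.531, 0.791].
Exact: F⁻¹(0.05) = 0.525; F⁻¹(0.95) = 0.786.

[0.525, 0.786]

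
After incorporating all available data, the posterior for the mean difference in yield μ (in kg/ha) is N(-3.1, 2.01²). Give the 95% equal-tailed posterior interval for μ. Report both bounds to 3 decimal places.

The posterior is symmetric, so the 95% equal-tailed interval is μ = -3.1 ± z·2.01 with z = 1.960.
Half-width: 1.960 × 2.01 = 3.940.
-3.1 − 3.940 = -7.040; -3.1 + 3.940 = 0.840.

[-7.040, 0.840]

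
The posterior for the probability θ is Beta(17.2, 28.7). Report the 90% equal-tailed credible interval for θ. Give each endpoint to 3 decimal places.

Posterior: Beta(17.2, 28.7).
Equal-tailed 90% interval: the 0.05 and 0.95 quantiles of Beta(17.2, 28.7).
Posterior mean ≈ 0.375, SD ≈ 0.071; a Normal approximation gives roughly [0.258, 0.491].
Exact: F⁻¹(0.05) = 0.262; F⁻¹(0.95) = 0.494.

[0.262, 0.494]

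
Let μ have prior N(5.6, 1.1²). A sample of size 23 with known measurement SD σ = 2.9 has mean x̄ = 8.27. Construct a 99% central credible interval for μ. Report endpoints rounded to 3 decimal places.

Posterior precision = 1/1.1² + 23/2.9² = 0.8264 + 2.7348 = 3.5613, so posterior SD = 0.5299.
Posterior mean = (5.6/1.1² + 23·8.27/2.9²) / 3.5613 = 7.6504.
Interval: 7.6504 ± 2.576 × 0.5299 → [6.285, 9.015].

[6.285, 9.015]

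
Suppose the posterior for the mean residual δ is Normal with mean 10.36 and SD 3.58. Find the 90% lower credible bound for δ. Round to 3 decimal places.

5.772

Need L with P(δ ≥ L) = 0.90: L = 10.36 − z_{0.1}·3.58.
z = 1.282; L = 10.36 − 1.282 × 3.58 = 5.772.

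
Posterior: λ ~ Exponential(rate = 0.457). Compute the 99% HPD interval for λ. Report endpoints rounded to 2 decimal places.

The exponential density is strictly decreasing on [0, ∞), so the HPD interval is anchored at 0: [0, q] with P(λ ≤ q) = 0.99.
q = −ln(1 − 0.99) / 0.457 = 4.6052 / 0.457 = 10.08.

[0.00, 10.08]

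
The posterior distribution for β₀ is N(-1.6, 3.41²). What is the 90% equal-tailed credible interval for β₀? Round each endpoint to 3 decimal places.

[-7.209, 4.009]

The posterior is symmetric, so the 90% equal-tailed interval is β₀ = -1.6 ± z·3.41 with z = 1.645.
Half-width: 1.645 × 3.41 = 5.609.
-1.6 − 5.609 = -7.209; -1.6 + 5.609 = 4.009.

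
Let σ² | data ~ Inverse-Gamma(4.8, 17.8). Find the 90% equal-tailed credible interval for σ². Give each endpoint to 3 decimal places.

Inverse-Gamma(4.8, 17.8) quantiles: F⁻¹(0.05) and F⁻¹(0.95).
Equivalently, 1/σ² ~ Gamma(4.8, rate = 17.8); invert its 0.95 and 0.05 quantiles.
Posterior mean ≈ 4.684, SD ≈ 2.799; a Normal approximation gives roughly [0.080, 9.289].
Exact: lower = 2.005; upper = 9.643.

[2.005, 9.643]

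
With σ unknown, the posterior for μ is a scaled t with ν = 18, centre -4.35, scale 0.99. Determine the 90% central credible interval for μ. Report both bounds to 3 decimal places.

[-6.067, -2.633]

The t_18 distribution is symmetric; the 90% interval is -4.35 ± t·0.99 with t_{0.95,18} = 1.734.
Half-width: 1.734 × 0.99 = 1.717.
-4.35 − 1.717 = -6.067; -4.35 + 1.717 = -2.633.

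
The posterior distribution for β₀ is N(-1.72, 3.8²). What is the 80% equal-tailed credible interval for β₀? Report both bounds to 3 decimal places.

[-6.590, 3.150]

The posterior is symmetric, so the 80% equal-tailed interval is β₀ = -1.72 ± z·3.8 with z = 1.282.
Half-width: 1.282 × 3.8 = 4.870.
-1.72 − 4.870 = -6.590; -1.72 + 4.870 = 3.150.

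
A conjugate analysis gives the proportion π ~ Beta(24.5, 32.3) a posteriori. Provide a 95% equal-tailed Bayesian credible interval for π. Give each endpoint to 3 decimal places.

Posterior: Beta(24.5, 32.3).
Equal-tailed 95% interval: the 0.025 and 0.975 quantiles of Beta(24.5, 32.3).
Posterior mean ≈ 0.431, SD ≈ 0.065; a Normal approximation gives roughly [0.304, 0.559].
Exact: F⁻¹(0.025) = 0.306; F⁻¹(0.975) = 0.561.

[0.306, 0.561]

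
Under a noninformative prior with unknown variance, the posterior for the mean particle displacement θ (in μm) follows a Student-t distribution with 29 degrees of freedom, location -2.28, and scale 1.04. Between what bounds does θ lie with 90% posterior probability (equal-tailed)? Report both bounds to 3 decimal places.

The t_29 distribution is symmetric; the 90% interval is -2.28 ± t·1.04 with t_{0.95,29} = 1.699.
Half-width: 1.699 × 1.04 = 1.767.
-2.28 − 1.767 = -4.047; -2.28 + 1.767 = -0.513.

[-4.047, -0.513]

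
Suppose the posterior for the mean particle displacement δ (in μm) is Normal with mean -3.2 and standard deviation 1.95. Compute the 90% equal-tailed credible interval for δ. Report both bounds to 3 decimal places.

The posterior is symmetric, so the 90% equal-tailed interval is δ = -3.2 ± z·1.95 with z = 1.645.
Half-width: 1.645 × 1.95 = 3.207.
-3.2 − 3.207 = -6.407; -3.2 + 3.207 = 0.007.

[-6.407, 0.007]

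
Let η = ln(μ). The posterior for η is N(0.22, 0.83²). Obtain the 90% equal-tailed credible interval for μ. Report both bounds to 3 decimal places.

On the log scale the 90% interval is 0.22 ± 1.645 × 0.83 = [-1.1452, 1.5852].
Exponentiate: [e^-1.1452, e^1.5852] = [0.318, 4.880].

[0.318, 4.880]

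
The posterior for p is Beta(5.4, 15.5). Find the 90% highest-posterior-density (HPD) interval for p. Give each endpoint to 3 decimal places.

The posterior is unimodal and skewed, so the HPD interval has equal density at both endpoints and is the shortest 90% interval.
Solving f(0.105) = f(0.407) with F(0.407) − F(0.105) = 0.90 gives [0.105, 0.407].
For comparison, the equal-tailed interval is [0.119, 0.425]; the HPD is narrower and shifted toward the mode.

[0.105, 0.407]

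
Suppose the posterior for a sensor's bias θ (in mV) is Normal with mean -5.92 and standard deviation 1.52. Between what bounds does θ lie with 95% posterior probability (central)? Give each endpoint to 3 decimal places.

The posterior is symmetric, so the 95% equal-tailed interval is θ = -5.92 ± z·1.52 with z = 1.960.
Half-width: 1.960 × 1.52 = 2.979.
-5.92 − 2.979 = -8.899; -5.92 + 2.979 = -2.941.

[-8.899, -2.941]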